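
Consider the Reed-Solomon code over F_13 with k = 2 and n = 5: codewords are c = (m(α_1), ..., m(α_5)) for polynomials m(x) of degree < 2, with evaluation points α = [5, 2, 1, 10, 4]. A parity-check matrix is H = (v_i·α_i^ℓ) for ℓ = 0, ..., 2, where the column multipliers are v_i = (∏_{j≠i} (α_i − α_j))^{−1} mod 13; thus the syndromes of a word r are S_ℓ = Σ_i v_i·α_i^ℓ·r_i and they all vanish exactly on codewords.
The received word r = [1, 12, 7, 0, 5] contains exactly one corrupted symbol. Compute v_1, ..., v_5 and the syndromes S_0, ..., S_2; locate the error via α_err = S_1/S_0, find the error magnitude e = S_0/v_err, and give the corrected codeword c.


S = (10, 1, 4), error at position 5, error magnitude e = 9, c = [1, 12, 7, 0, 9].

Step 1: column multipliers v_i = (∏_{j≠i}(α_i − α_j))^{−1} mod 13.
  i = 1 (α = 5): (5−2)(5−1)(5−10)(5−4) = 3·4·(−5)·1 = −60 ≡ 5, so v_1 = 5^{−1} = 8 (mod 13).
  i = 2 (α = 2): (2−5)(2−1)(2−10)(2−4) = (−3)·1·(−8)·(−2) = −48 ≡ 4, so v_2 = 4^{−1} = 10 (mod 13).
  i = 3 (α = 1): (1−5)(1−2)(1−10)(1−4) = (−4)·(−1)·(−9)·(−3) = 108 ≡ 4, so v_3 = 4^{−1} = 10 (mod 13).
  i = 4 (α = 10): (10−5)(10−2)(10−1)(10−4) = 5·8·9·6 = 2160 ≡ 2, so v_4 = 2^{−1} = 7 (mod 13).
  i = 5 (α = 4): (4−5)(4−2)(4−1)(4−10) = (−1)·2·3·(−6) = 36 ≡ 10, so v_5 = 10^{−1} = 4 (mod 13).
  v = [8, 10, 10, 7, 4].
Step 2: syndromes of r = [1, 12, 7, 0, 5] (all sums mod 13).
  S_0 = Σ v_i r_i = 8·1 + 10·12 + 10·7 + 7·0 + 4·5 = 218 ≡ 10.
  S_1 = Σ v_i α_i r_i = 8·5·1 + 10·2·12 + 10·1·7 + 7·10·0 + 4·4·5 = 430 ≡ 1.
  α_i^2 mod 13 = [12, 4, 1, 9, 3].
  S_2 = Σ v_i α_i^2 r_i = 8·12·1 + 10·4·12 + 10·1·7 + 7·9·0 + 4·3·5 = 706 ≡ 4.
  S = (10, 1, 4) ≠ 0, so r is not a codeword (an error is present).
Step 3: locate the error. For a single error e at position i, S_ℓ = v_i·e·α_i^ℓ, so α_err = S_1/S_0.
  S_0^{−1} = 10^{−1} = 4 (mod 13), so α_err = 1·4 = 4 ≡ 4 = α_5. Error position i = 5.
  Consistency check: S_2/S_1 = 4·1 = 4 ≡ 4 = α_err ✓ (single-error assumption holds).
Step 4: error magnitude e = S_0/v_5 = S_0·∏_{j≠5}(α_5 − α_j) = 10·10 = 100 ≡ 9 (mod 13).
Step 5: correct position 5: c_5 = r_5 − e = 5 − 9 ≡ 9 (mod 13). Hence c = [1, 12, 7, 0, 9].
  Check: interpolating c through the α_i gives m(x) = 2 + 5·x (degree < 2) with m(α_i) = c_i for every i, so c is indeed a codeword.


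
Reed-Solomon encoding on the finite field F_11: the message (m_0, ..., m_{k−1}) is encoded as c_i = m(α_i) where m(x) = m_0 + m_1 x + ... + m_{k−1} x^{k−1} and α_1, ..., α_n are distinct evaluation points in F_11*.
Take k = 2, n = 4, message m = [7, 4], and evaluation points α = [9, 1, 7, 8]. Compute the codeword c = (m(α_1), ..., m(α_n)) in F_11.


c = [10, 0, 2, 6]

Message polynomial: m(x) = 7 + 4·x (mod 11).
For each evaluation point α_i, compute m(α_i) mod 11:
  α_1 = 9: Horner steps 4 → 10, so m(9) = 10.
  α_2 = 1: Horner steps 4 → 0, so m(1) = 0.
  α_3 = 7: Horner steps 4 → 2, so m(7) = 2.
  α_4 = 8: Horner steps 4 → 6, so m(8) = 6.
Codeword c = [10, 0, 2, 6] ∈ F_11^4.


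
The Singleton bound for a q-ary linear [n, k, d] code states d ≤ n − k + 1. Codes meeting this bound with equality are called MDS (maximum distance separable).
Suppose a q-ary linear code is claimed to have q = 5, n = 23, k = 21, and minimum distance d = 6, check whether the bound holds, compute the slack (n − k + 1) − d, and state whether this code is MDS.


Singleton RHS = n − k + 1 = 3, slack = -3, bound violated (no such code; not MDS).

Singleton bound: d ≤ n − k + 1.
Here n = 23, k = 21, so n − k + 1 = 3.
Given d = 6, check d ≤ 3: NO.
Slack = (n − k + 1) − d = -3.
The slack is negative: d = 6 exceeds n − k + 1 = 3 by 3, so the Singleton bound is violated and no linear [23, 21, 6]_5 code can exist. In particular it is not MDS (MDS requires d = n − k + 1 exactly).
Description: the claimed parameters are [23, 21, 6]_5; such a code would be impossible (violates the Singleton bound).


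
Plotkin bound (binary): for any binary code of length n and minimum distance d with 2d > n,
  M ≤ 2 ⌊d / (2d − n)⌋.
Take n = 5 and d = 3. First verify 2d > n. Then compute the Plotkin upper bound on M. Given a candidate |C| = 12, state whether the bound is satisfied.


Plotkin bound M ≤ 6; given |C| = 12 > bound (violated).

Check applicability: 2d = 6, n = 5.
2d − n = 1 > 0, so Plotkin applies.
Compute d/(2d−n) = 3/1 ≈ 3.0000.
⌊d/(2d−n)⌋ = 3.
Plotkin bound: M ≤ 2·3 = 6.
Given |C| = 12, check: VIOLATED.
This |C| is above the Plotkin bound, so no binary code with n = 5, d = 3 and 12 codewords exists.


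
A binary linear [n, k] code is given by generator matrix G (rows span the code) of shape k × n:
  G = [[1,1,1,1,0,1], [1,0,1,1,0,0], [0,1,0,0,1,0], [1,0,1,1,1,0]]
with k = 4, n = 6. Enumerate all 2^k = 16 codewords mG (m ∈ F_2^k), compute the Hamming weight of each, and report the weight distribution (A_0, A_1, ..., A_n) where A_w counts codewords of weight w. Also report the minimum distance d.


Weight distribution: A_0 = 1, A_1 = 3, A_2 = 3, A_3 = 2, A_4 = 3, A_5 = 3, A_6 = 1. Minimum distance d = 1.

Enumerate all 2^4 = 16 messages m ∈ F_2^4.
For each, compute codeword c = mG in F_2^6, then tally its weight.
  m = 0000 → c = 000000, weight = 0.
  m = 1000 → c = 111101, weight = 5.
  m = 0100 → c = 101100, weight = 3.
  m = 1100 → c = 010001, weight = 2.
  m = 0010 → c = 010010, weight = 2.
  m = 1010 → c = 101111, weight = 5.
  m = 0110 → c = 111110, weight = 5.
  m = 1110 → c = 000011, weight = 2.
  m = 0001 → c = 101110, weight = 4.
  m = 1001 → c = 010011, weight = 3.
  m = 0101 → c = 000010, weight = 1.
  m = 1101 → c = 111111, weight = 6.
  m = 0011 → c = 111100, weight = 4.
  m = 1011 → c = 000001, weight = 1.
  m = 0111 → c = 010000, weight = 1.
  m = 1111 → c = 101101, weight = 4.
Tally weights:
  weight 0: 1 codewords.
  weight 1: 3 codewords.
  weight 2: 3 codewords.
  weight 3: 2 codewords.
  weight 4: 3 codewords.
  weight 5: 3 codewords.
  weight 6: 1 codewords.
Minimum distance d = smallest w > 0 with A_w > 0 = 1.
Sanity: Σ A_w = 16 = 2^4 = 16 ✓.


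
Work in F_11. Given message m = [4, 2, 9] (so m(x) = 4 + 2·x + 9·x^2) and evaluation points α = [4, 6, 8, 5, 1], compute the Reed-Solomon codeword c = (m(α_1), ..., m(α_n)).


c = [2, 10, 2, 8, 4]

Message polynomial: m(x) = 4 + 2·x + 9·x^2 (mod 11).
For each evaluation point α_i, compute m(α_i) mod 11:
  α_1 = 4: Horner steps 9 → 5 → 2, so m(4) = 2.
  α_2 = 6: Horner steps 9 → 1 → 10, so m(6) = 10.
  α_3 = 8: Horner steps 9 → 8 → 2, so m(8) = 2.
  α_4 = 5: Horner steps 9 → 3 → 8, so m(5) = 8.
  α_5 = 1: Horner steps 9 → 0 → 4, so m(1) = 4.
Codeword c = [2, 10, 2, 8, 4] ∈ F_11^5.


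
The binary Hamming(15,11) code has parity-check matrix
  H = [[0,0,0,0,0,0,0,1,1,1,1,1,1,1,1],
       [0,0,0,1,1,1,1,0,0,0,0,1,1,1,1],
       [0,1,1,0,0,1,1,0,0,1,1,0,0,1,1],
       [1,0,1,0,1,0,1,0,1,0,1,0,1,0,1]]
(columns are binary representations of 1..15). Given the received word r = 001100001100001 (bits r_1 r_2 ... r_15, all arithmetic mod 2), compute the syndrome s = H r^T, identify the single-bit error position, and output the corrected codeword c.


s = (1, 0, 1, 1)^T, error position = 11, corrected codeword c = 001100001110001

Compute s = H r^T mod 2 one row at a time:
  s_1 = 0 + 1 + 1 + 0 + 0 + 0 + 0 + 1 = 3 ≡ 1 (mod 2).
  s_2 = 1 + 0 + 0 + 0 + 0 + 0 + 0 + 1 = 2 ≡ 0 (mod 2).
  s_3 = 0 + 1 + 0 + 0 + 1 + 0 + 0 + 1 = 3 ≡ 1 (mod 2).
  s_4 = 0 + 1 + 0 + 0 + 1 + 0 + 0 + 1 = 3 ≡ 1 (mod 2).
s = (1, 0, 1, 1)^T — this equals column 11 of H (binary 1011), so error is at position 11.
Correct: flip bit 11 of r = 001100001100001 to get c = 001100001110001.


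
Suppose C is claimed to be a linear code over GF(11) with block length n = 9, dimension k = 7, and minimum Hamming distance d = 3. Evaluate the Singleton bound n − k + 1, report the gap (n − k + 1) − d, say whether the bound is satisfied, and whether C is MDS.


Singleton RHS = n − k + 1 = 3, slack = 0, bound satisfied, MDS.

Singleton bound: d ≤ n − k + 1.
Here n = 9, k = 7, so n − k + 1 = 3.
Given d = 3, check d ≤ 3: YES.
Slack = (n − k + 1) − d = 0.
The code is MDS (slack = 0).
Description: the claimed parameters are [9, 7, 3]_11; such a code would be MDS (meets Singleton bound).


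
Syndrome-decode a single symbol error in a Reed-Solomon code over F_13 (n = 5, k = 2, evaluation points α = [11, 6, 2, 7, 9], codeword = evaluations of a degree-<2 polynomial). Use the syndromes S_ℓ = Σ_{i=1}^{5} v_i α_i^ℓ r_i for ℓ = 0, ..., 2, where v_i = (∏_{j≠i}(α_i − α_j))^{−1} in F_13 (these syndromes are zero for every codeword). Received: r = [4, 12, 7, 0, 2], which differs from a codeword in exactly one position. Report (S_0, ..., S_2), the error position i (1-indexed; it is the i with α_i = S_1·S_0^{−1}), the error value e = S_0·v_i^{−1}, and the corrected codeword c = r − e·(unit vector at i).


S = (1, 2, 4), error at position 3, error magnitude e = 12, c = [4, 12, 8, 0, 2].

Step 1: column multipliers v_i = (∏_{j≠i}(α_i − α_j))^{−1} mod 13.
  i = 1 (α = 11): (11−6)(11−2)(11−7)(11−9) = 5·9·4·2 = 360 ≡ 9, so v_1 = 9^{−1} = 3 (mod 13).
  i = 2 (α = 6): (6−11)(6−2)(6−7)(6−9) = (−5)·4·(−1)·(−3) = −60 ≡ 5, so v_2 = 5^{−1} = 8 (mod 13).
  i = 3 (α = 2): (2−11)(2−6)(2−7)(2−9) = (−9)·(−4)·(−5)·(−7) = 1260 ≡ 12, so v_3 = 12^{−1} = 12 (mod 13).
  i = 4 (α = 7): (7−11)(7−6)(7−2)(7−9) = (−4)·1·5·(−2) = 40 ≡ 1, so v_4 = 1^{−1} = 1 (mod 13).
  i = 5 (α = 9): (9−11)(9−6)(9−2)(9−7) = (−2)·3·7·2 = −84 ≡ 7, so v_5 = 7^{−1} = 2 (mod 13).
  v = [3, 8, 12, 1, 2].
Step 2: syndromes of r = [4, 12, 7, 0, 2] (all sums mod 13).
  S_0 = Σ v_i r_i = 3·4 + 8·12 + 12·7 + 1·0 + 2·2 = 196 ≡ 1.
  S_1 = Σ v_i α_i r_i = 3·11·4 + 8·6·12 + 12·2·7 + 1·7·0 + 2·9·2 = 912 ≡ 2.
  α_i^2 mod 13 = [4, 10, 4, 10, 3].
  S_2 = Σ v_i α_i^2 r_i = 3·4·4 + 8·10·12 + 12·4·7 + 1·10·0 + 2·3·2 = 1356 ≡ 4.
  S = (1, 2, 4) ≠ 0, so r is not a codeword (an error is present).
Step 3: locate the error. For a single error e at position i, S_ℓ = v_i·e·α_i^ℓ, so α_err = S_1/S_0.
  S_0^{−1} = 1^{−1} = 1 (mod 13), so α_err = 2·1 = 2 ≡ 2 = α_3. Error position i = 3.
  Consistency check: S_2/S_1 = 4·7 = 28 ≡ 2 = α_err ✓ (single-error assumption holds).
Step 4: error magnitude e = S_0/v_3 = S_0·∏_{j≠3}(α_3 − α_j) = 1·12 = 12 ≡ 12 (mod 13).
Step 5: correct position 3: c_3 = r_3 − e = 7 − 12 ≡ 8 (mod 13). Hence c = [4, 12, 8, 0, 2].
  Check: interpolating c through the α_i gives m(x) = 6 + 1·x (degree < 2) with m(α_i) = c_i for every i, so c is indeed a codeword.


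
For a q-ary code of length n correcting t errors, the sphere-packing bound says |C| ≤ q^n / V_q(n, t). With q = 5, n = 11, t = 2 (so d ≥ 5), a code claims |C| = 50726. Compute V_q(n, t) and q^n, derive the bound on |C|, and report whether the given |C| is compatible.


V_q(n, t) = 925, q^n = 48828125, Hamming bound = 52787, |C| = 50726 ≤ bound (satisfied).

Step 1: Compute V_q(n, t) = Σ_{j=0}^2 C(n, j) (q−1)^j.
  j = 0: C(11,0)·(4)^0 = 1·1 = 1.
  j = 1: C(11,1)·(4)^1 = 11·4 = 44.
  j = 2: C(11,2)·(4)^2 = 55·16 = 880.
  V_q(n, t) = 1 + 44 + 880 = 925.
Step 2: q^n = 5^11 = 48828125.
Step 3: Hamming bound ⌊q^n / V_q(n,t)⌋ = ⌊48828125/925⌋ = 52787.
Step 4: Compare |C| = 50726 to 52787: satisfied.
The claimed |C| lies below the Hamming bound.


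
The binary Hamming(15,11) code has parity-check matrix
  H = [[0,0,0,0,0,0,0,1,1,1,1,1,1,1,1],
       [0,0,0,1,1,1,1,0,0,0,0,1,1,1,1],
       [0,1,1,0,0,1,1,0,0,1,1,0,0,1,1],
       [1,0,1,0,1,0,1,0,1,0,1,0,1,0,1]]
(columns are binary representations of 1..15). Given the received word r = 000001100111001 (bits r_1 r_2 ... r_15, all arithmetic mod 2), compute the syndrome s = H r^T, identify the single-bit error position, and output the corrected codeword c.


s = (0, 0, 1, 1)^T, error position = 3, corrected codeword c = 001001100111001

Compute s = H r^T mod 2 one row at a time:
  s_1 = 0 + 0 + 1 + 1 + 1 + 0 + 0 + 1 = 4 ≡ 0 (mod 2).
  s_2 = 0 + 0 + 1 + 1 + 1 + 0 + 0 + 1 = 4 ≡ 0 (mod 2).
  s_3 = 0 + 0 + 1 + 1 + 1 + 1 + 0 + 1 = 5 ≡ 1 (mod 2).
  s_4 = 0 + 0 + 0 + 1 + 0 + 1 + 0 + 1 = 3 ≡ 1 (mod 2).
s = (0, 0, 1, 1)^T — this equals column 3 of H (binary 0011), so error is at position 3.
Correct: flip bit 3 of r = 000001100111001 to get c = 001001100111001.


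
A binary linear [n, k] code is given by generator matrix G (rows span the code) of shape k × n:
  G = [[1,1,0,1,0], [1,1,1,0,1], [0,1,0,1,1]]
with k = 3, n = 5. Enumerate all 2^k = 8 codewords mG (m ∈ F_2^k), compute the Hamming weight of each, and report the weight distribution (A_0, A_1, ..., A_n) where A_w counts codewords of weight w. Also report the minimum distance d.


Weight distribution: A_0 = 1, A_2 = 2, A_3 = 4, A_4 = 1. Minimum distance d = 2.

Enumerate all 2^3 = 8 messages m ∈ F_2^3.
For each, compute codeword c = mG in F_2^5, then tally its weight.
  m = 000 → c = 00000, weight = 0.
  m = 100 → c = 11010, weight = 3.
  m = 010 → c = 11101, weight = 4.
  m = 110 → c = 00111, weight = 3.
  m = 001 → c = 01011, weight = 3.
  m = 101 → c = 10001, weight = 2.
  m = 011 → c = 10110, weight = 3.
  m = 111 → c = 01100, weight = 2.
Tally weights:
  weight 0: 1 codewords.
  weight 2: 2 codewords.
  weight 3: 4 codewords.
  weight 4: 1 codewords.
Minimum distance d = smallest w > 0 with A_w > 0 = 2.
Sanity: Σ A_w = 8 = 2^3 = 8 ✓.


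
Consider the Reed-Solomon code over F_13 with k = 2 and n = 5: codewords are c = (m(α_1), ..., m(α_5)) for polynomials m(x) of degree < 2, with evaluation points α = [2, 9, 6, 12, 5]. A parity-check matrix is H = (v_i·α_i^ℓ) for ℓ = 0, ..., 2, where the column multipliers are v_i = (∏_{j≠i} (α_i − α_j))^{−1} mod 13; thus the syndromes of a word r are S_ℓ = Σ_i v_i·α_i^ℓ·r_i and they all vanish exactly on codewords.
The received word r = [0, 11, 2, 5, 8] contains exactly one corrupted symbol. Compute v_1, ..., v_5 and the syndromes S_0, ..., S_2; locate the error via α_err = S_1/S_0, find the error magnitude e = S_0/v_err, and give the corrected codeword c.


S = (5, 6, 2), error at position 2, error magnitude e = 1, c = [0, 10, 2, 5, 8].

Step 1: column multipliers v_i = (∏_{j≠i}(α_i − α_j))^{−1} mod 13.
  i = 1 (α = 2): (2−9)(2−6)(2−12)(2−5) = (−7)·(−4)·(−10)·(−3) = 840 ≡ 8, so v_1 = 8^{−1} = 5 (mod 13).
  i = 2 (α = 9): (9−2)(9−6)(9−12)(9−5) = 7·3·(−3)·4 = −252 ≡ 8, so v_2 = 8^{−1} = 5 (mod 13).
  i = 3 (α = 6): (6−2)(6−9)(6−12)(6−5) = 4·(−3)·(−6)·1 = 72 ≡ 7, so v_3 = 7^{−1} = 2 (mod 13).
  i = 4 (α = 12): (12−2)(12−9)(12−6)(12−5) = 10·3·6·7 = 1260 ≡ 12, so v_4 = 12^{−1} = 12 (mod 13).
  i = 5 (α = 5): (5−2)(5−9)(5−6)(5−12) = 3·(−4)·(−1)·(−7) = −84 ≡ 7, so v_5 = 7^{−1} = 2 (mod 13).
  v = [5, 5, 2, 12, 2].
Step 2: syndromes of r = [0, 11, 2, 5, 8] (all sums mod 13).
  S_0 = Σ v_i r_i = 5·0 + 5·11 + 2·2 + 12·5 + 2·8 = 135 ≡ 5.
  S_1 = Σ v_i α_i r_i = 5·2·0 + 5·9·11 + 2·6·2 + 12·12·5 + 2·5·8 = 1319 ≡ 6.
  α_i^2 mod 13 = [4, 3, 10, 1, 12].
  S_2 = Σ v_i α_i^2 r_i = 5·4·0 + 5·3·11 + 2·10·2 + 12·1·5 + 2·12·8 = 457 ≡ 2.
  S = (5, 6, 2) ≠ 0, so r is not a codeword (an error is present).
Step 3: locate the error. For a single error e at position i, S_ℓ = v_i·e·α_i^ℓ, so α_err = S_1/S_0.
  S_0^{−1} = 5^{−1} = 8 (mod 13), so α_err = 6·8 = 48 ≡ 9 = α_2. Error position i = 2.
  Consistency check: S_2/S_1 = 2·11 = 22 ≡ 9 = α_err ✓ (single-error assumption holds).
Step 4: error magnitude e = S_0/v_2 = S_0·∏_{j≠2}(α_2 − α_j) = 5·8 = 40 ≡ 1 (mod 13).
Step 5: correct position 2: c_2 = r_2 − e = 11 − 1 ≡ 10 (mod 13). Hence c = [0, 10, 2, 5, 8].
  Check: interpolating c through the α_i gives m(x) = 12 + 7·x (degree < 2) with m(α_i) = c_i for every i, so c is indeed a codeword.


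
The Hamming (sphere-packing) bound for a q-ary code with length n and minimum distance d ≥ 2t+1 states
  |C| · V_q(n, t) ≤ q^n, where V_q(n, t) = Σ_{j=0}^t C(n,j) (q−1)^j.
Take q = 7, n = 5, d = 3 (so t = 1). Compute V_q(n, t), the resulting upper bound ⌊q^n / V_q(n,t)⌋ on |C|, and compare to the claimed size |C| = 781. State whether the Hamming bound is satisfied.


V_q(n, t) = 31, q^n = 16807, Hamming bound = 542, |C| = 781 > bound (violated).

Step 1: Compute V_q(n, t) = Σ_{j=0}^1 C(n, j) (q−1)^j.
  j = 0: C(5,0)·(6)^0 = 1·1 = 1.
  j = 1: C(5,1)·(6)^1 = 5·6 = 30.
  V_q(n, t) = 1 + 30 = 31.
Step 2: q^n = 7^5 = 16807.
Step 3: Hamming bound ⌊q^n / V_q(n,t)⌋ = ⌊16807/31⌋ = 542.
Step 4: Compare |C| = 781 to 542: violated.
The claimed |C| lies above the Hamming bound, so no 7-ary code of length 5 with d ≥ 3 can have 781 codewords.


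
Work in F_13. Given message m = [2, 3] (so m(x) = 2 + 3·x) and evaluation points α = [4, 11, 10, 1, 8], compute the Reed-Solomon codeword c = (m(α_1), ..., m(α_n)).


c = [1, 9, 6, 5, 0]

Message polynomial: m(x) = 2 + 3·x (mod 13).
For each evaluation point α_i, compute m(α_i) mod 13:
  α_1 = 4: Horner steps 3 → 1, so m(4) = 1.
  α_2 = 11: Horner steps 3 → 9, so m(11) = 9.
  α_3 = 10: Horner steps 3 → 6, so m(10) = 6.
  α_4 = 1: Horner steps 3 → 5, so m(1) = 5.
  α_5 = 8: Horner steps 3 → 0, so m(8) = 0.
Codeword c = [1, 9, 6, 5, 0] ∈ F_13^5.


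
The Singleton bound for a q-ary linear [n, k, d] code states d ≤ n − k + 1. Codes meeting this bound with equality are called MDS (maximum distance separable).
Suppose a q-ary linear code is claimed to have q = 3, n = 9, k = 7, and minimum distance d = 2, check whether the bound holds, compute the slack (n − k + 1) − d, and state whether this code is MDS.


Singleton RHS = n − k + 1 = 3, slack = 1, bound satisfied, not MDS.

Singleton bound: d ≤ n − k + 1.
Here n = 9, k = 7, so n − k + 1 = 3.
Given d = 2, check d ≤ 3: YES.
Slack = (n − k + 1) − d = 1.
The code is NOT MDS (slack = 1 > 0).
Description: the claimed parameters are [9, 7, 2]_3; such a code would be non-MDS.


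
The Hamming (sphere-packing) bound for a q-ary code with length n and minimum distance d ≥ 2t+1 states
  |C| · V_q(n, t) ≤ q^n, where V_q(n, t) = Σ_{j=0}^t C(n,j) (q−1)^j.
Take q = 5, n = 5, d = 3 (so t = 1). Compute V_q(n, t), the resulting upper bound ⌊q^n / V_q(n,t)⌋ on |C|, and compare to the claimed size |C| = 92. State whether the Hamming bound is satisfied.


V_q(n, t) = 21, q^n = 3125, Hamming bound = 148, |C| = 92 ≤ bound (satisfied).

Step 1: Compute V_q(n, t) = Σ_{j=0}^1 C(n, j) (q−1)^j.
  j = 0: C(5,0)·(4)^0 = 1·1 = 1.
  j = 1: C(5,1)·(4)^1 = 5·4 = 20.
  V_q(n, t) = 1 + 20 = 21.
Step 2: q^n = 5^5 = 3125.
Step 3: Hamming bound ⌊q^n / V_q(n,t)⌋ = ⌊3125/21⌋ = 148.
Step 4: Compare |C| = 92 to 148: satisfied.
The claimed |C| lies below the Hamming bound.


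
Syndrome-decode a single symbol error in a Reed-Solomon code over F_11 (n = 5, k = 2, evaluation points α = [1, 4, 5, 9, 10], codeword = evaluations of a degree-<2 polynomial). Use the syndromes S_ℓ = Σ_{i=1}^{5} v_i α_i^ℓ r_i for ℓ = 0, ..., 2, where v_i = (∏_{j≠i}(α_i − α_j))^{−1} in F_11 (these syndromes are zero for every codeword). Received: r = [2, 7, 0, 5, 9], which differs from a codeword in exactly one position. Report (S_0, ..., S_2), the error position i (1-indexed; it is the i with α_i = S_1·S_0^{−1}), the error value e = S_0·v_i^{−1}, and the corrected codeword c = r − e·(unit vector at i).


S = (3, 3, 3), error at position 1, error magnitude e = 7, c = [6, 7, 0, 5, 9].

Step 1: column multipliers v_i = (∏_{j≠i}(α_i − α_j))^{−1} mod 11.
  i = 1 (α = 1): (1−4)(1−5)(1−9)(1−10) = (−3)·(−4)·(−8)·(−9) = 864 ≡ 6, so v_1 = 6^{−1} = 2 (mod 11).
  i = 2 (α = 4): (4−1)(4−5)(4−9)(4−10) = 3·(−1)·(−5)·(−6) = −90 ≡ 9, so v_2 = 9^{−1} = 5 (mod 11).
  i = 3 (α = 5): (5−1)(5−4)(5−9)(5−10) = 4·1·(−4)·(−5) = 80 ≡ 3, so v_3 = 3^{−1} = 4 (mod 11).
  i = 4 (α = 9): (9−1)(9−4)(9−5)(9−10) = 8·5·4·(−1) = −160 ≡ 5, so v_4 = 5^{−1} = 9 (mod 11).
  i = 5 (α = 10): (10−1)(10−4)(10−5)(10−9) = 9·6·5·1 = 270 ≡ 6, so v_5 = 6^{−1} = 2 (mod 11).
  v = [2, 5, 4, 9, 2].
Step 2: syndromes of r = [2, 7, 0, 5, 9] (all sums mod 11).
  S_0 = Σ v_i r_i = 2·2 + 5·7 + 4·0 + 9·5 + 2·9 = 102 ≡ 3.
  S_1 = Σ v_i α_i r_i = 2·1·2 + 5·4·7 + 4·5·0 + 9·9·5 + 2·10·9 = 729 ≡ 3.
  α_i^2 mod 11 = [1, 5, 3, 4, 1].
  S_2 = Σ v_i α_i^2 r_i = 2·1·2 + 5·5·7 + 4·3·0 + 9·4·5 + 2·1·9 = 377 ≡ 3.
  S = (3, 3, 3) ≠ 0, so r is not a codeword (an error is present).
Step 3: locate the error. For a single error e at position i, S_ℓ = v_i·e·α_i^ℓ, so α_err = S_1/S_0.
  S_0^{−1} = 3^{−1} = 4 (mod 11), so α_err = 3·4 = 12 ≡ 1 = α_1. Error position i = 1.
  Consistency check: S_2/S_1 = 3·4 = 12 ≡ 1 = α_err ✓ (single-error assumption holds).
Step 4: error magnitude e = S_0/v_1 = S_0·∏_{j≠1}(α_1 − α_j) = 3·6 = 18 ≡ 7 (mod 11).
Step 5: correct position 1: c_1 = r_1 − e = 2 − 7 ≡ 6 (mod 11). Hence c = [6, 7, 0, 5, 9].
  Check: interpolating c through the α_i gives m(x) = 2 + 4·x (degree < 2) with m(α_i) = c_i for every i, so c is indeed a codeword.


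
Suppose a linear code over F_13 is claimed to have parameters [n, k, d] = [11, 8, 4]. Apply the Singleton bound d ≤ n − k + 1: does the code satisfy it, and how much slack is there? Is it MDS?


Singleton RHS = n − k + 1 = 4, slack = 0, bound satisfied, MDS.

Singleton bound: d ≤ n − k + 1.
Here n = 11, k = 8, so n − k + 1 = 4.
Given d = 4, check d ≤ 4: YES.
Slack = (n − k + 1) − d = 0.
The code is MDS (slack = 0).
Description: the claimed parameters are [11, 8, 4]_13; such a code would be MDS (meets Singleton bound).


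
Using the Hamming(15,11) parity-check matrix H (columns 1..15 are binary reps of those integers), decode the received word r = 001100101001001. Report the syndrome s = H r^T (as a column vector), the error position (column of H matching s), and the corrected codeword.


s = (1, 0, 1, 0)^T, error position = 10, corrected codeword c = 001100101101001

Compute s = H r^T mod 2 one row at a time:
  s_1 = 0 + 1 + 0 + 0 + 1 + 0 + 0 + 1 = 3 ≡ 1 (mod 2).
  s_2 = 1 + 0 + 0 + 1 + 1 + 0 + 0 + 1 = 4 ≡ 0 (mod 2).
  s_3 = 0 + 1 + 0 + 1 + 0 + 0 + 0 + 1 = 3 ≡ 1 (mod 2).
  s_4 = 0 + 1 + 0 + 1 + 1 + 0 + 0 + 1 = 4 ≡ 0 (mod 2).
s = (1, 0, 1, 0)^T — this equals column 10 of H (binary 1010), so error is at position 10.
Correct: flip bit 10 of r = 001100101001001 to get c = 001100101101001.


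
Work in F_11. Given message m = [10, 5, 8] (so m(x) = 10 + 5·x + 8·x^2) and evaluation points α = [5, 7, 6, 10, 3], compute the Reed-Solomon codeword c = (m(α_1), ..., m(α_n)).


c = [4, 8, 9, 2, 9]

Message polynomial: m(x) = 10 + 5·x + 8·x^2 (mod 11).
For each evaluation point α_i, compute m(α_i) mod 11:
  α_1 = 5: Horner steps 8 → 1 → 4, so m(5) = 4.
  α_2 = 7: Horner steps 8 → 6 → 8, so m(7) = 8.
  α_3 = 6: Horner steps 8 → 9 → 9, so m(6) = 9.
  α_4 = 10: Horner steps 8 → 8 → 2, so m(10) = 2.
  α_5 = 3: Horner steps 8 → 7 → 9, so m(3) = 9.
Codeword c = [4, 8, 9, 2, 9] ∈ F_11^5.


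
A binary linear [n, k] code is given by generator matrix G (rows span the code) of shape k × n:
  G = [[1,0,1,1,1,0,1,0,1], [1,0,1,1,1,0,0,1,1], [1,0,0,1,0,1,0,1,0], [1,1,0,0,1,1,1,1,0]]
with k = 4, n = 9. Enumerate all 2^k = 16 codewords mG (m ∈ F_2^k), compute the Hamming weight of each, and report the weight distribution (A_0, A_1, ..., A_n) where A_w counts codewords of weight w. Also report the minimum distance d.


Weight distribution: A_0 = 1, A_2 = 1, A_4 = 7, A_6 = 7. Minimum distance d = 2.

Enumerate all 2^4 = 16 messages m ∈ F_2^4.
For each, compute codeword c = mG in F_2^9, then tally its weight.
  m = 0000 → c = 000000000, weight = 0.
  m = 1000 → c = 101110101, weight = 6.
  m = 0100 → c = 101110011, weight = 6.
  m = 1100 → c = 000000110, weight = 2.
  m = 0010 → c = 100101010, weight = 4.
  m = 1010 → c = 001011111, weight = 6.
  m = 0110 → c = 001011001, weight = 4.
  m = 1110 → c = 100101100, weight = 4.
  m = 0001 → c = 110011110, weight = 6.
  m = 1001 → c = 011101011, weight = 6.
  m = 0101 → c = 011101101, weight = 6.
  m = 1101 → c = 110011000, weight = 4.
  m = 0011 → c = 010110100, weight = 4.
  m = 1011 → c = 111000001, weight = 4.
  m = 0111 → c = 111000111, weight = 6.
  m = 1111 → c = 010110010, weight = 4.
Tally weights:
  weight 0: 1 codewords.
  weight 2: 1 codewords.
  weight 4: 7 codewords.
  weight 6: 7 codewords.
Minimum distance d = smallest w > 0 with A_w > 0 = 2.
Sanity: Σ A_w = 16 = 2^4 = 16 ✓.


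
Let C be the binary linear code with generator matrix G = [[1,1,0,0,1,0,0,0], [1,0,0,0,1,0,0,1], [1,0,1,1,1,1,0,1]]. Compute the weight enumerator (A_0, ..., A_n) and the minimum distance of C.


Weight distribution: A_0 = 1, A_2 = 1, A_3 = 3, A_5 = 1, A_6 = 2. Minimum distance d = 2.

Enumerate all 2^3 = 8 messages m ∈ F_2^3.
For each, compute codeword c = mG in F_2^8, then tally its weight.
  m = 000 → c = 00000000, weight = 0.
  m = 100 → c = 11001000, weight = 3.
  m = 010 → c = 10001001, weight = 3.
  m = 110 → c = 01000001, weight = 2.
  m = 001 → c = 10111101, weight = 6.
  m = 101 → c = 01110101, weight = 5.
  m = 011 → c = 00110100, weight = 3.
  m = 111 → c = 11111100, weight = 6.
Tally weights:
  weight 0: 1 codewords.
  weight 2: 1 codewords.
  weight 3: 3 codewords.
  weight 5: 1 codewords.
  weight 6: 2 codewords.
Minimum distance d = smallest w > 0 with A_w > 0 = 2.
Sanity: Σ A_w = 8 = 2^3 = 8 ✓.


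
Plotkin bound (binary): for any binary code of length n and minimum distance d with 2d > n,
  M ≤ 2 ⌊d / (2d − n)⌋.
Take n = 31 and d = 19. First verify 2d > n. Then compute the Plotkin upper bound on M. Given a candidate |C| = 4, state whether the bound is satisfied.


Plotkin bound M ≤ 4; given |C| = 4 ≤ bound (satisfied).

Check applicability: 2d = 38, n = 31.
2d − n = 7 > 0, so Plotkin applies.
Compute d/(2d−n) = 19/7 ≈ 2.7143.
⌊d/(2d−n)⌋ = 2.
Plotkin bound: M ≤ 2·2 = 4.
Given |C| = 4, check: satisfied.
This |C| is at the Plotkin bound.


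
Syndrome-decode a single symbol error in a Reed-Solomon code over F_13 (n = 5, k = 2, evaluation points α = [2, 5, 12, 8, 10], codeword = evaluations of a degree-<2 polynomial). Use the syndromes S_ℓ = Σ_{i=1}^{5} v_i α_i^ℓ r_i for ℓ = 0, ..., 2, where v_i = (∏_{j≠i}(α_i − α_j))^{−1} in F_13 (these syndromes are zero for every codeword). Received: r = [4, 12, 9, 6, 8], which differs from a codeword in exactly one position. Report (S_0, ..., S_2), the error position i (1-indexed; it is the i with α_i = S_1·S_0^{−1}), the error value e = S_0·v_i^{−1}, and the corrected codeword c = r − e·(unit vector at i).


S = (12, 5, 1), error at position 4, error magnitude e = 12, c = [4, 12, 9, 7, 8].

Step 1: column multipliers v_i = (∏_{j≠i}(α_i − α_j))^{−1} mod 13.
  i = 1 (α = 2): (2−5)(2−12)(2−8)(2−10) = (−3)·(−10)·(−6)·(−8) = 1440 ≡ 10, so v_1 = 10^{−1} = 4 (mod 13).
  i = 2 (α = 5): (5−2)(5−12)(5−8)(5−10) = 3·(−7)·(−3)·(−5) = −315 ≡ 10, so v_2 = 10^{−1} = 4 (mod 13).
  i = 3 (α = 12): (12−2)(12−5)(12−8)(12−10) = 10·7·4·2 = 560 ≡ 1, so v_3 = 1^{−1} = 1 (mod 13).
  i = 4 (α = 8): (8−2)(8−5)(8−12)(8−10) = 6·3·(−4)·(−2) = 144 ≡ 1, so v_4 = 1^{−1} = 1 (mod 13).
  i = 5 (α = 10): (10−2)(10−5)(10−12)(10−8) = 8·5·(−2)·2 = −160 ≡ 9, so v_5 = 9^{−1} = 3 (mod 13).
  v = [4, 4, 1, 1, 3].
Step 2: syndromes of r = [4, 12, 9, 6, 8] (all sums mod 13).
  S_0 = Σ v_i r_i = 4·4 + 4·12 + 1·9 + 1·6 + 3·8 = 103 ≡ 12.
  S_1 = Σ v_i α_i r_i = 4·2·4 + 4·5·12 + 1·12·9 + 1·8·6 + 3·10·8 = 668 ≡ 5.
  α_i^2 mod 13 = [4, 12, 1, 12, 9].
  S_2 = Σ v_i α_i^2 r_i = 4·4·4 + 4·12·12 + 1·1·9 + 1·12·6 + 3·9·8 = 937 ≡ 1.
  S = (12, 5, 1) ≠ 0, so r is not a codeword (an error is present).
Step 3: locate the error. For a single error e at position i, S_ℓ = v_i·e·α_i^ℓ, so α_err = S_1/S_0.
  S_0^{−1} = 12^{−1} = 12 (mod 13), so α_err = 5·12 = 60 ≡ 8 = α_4. Error position i = 4.
  Consistency check: S_2/S_1 = 1·8 = 8 ≡ 8 = α_err ✓ (single-error assumption holds).
Step 4: error magnitude e = S_0/v_4 = S_0·∏_{j≠4}(α_4 − α_j) = 12·1 = 12 ≡ 12 (mod 13).
Step 5: correct position 4: c_4 = r_4 − e = 6 − 12 ≡ 7 (mod 13). Hence c = [4, 12, 9, 7, 8].
  Check: interpolating c through the α_i gives m(x) = 3 + 7·x (degree < 2) with m(α_i) = c_i for every i, so c is indeed a codeword.


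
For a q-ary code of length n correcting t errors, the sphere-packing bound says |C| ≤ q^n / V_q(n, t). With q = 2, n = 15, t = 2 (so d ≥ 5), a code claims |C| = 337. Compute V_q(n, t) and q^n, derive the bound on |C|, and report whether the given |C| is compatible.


V_q(n, t) = 121, q^n = 32768, Hamming bound = 270, |C| = 337 > bound (violated).

Step 1: Compute V_q(n, t) = Σ_{j=0}^2 C(n, j) (q−1)^j.
  j = 0: C(15,0)·(1)^0 = 1·1 = 1.
  j = 1: C(15,1)·(1)^1 = 15·1 = 15.
  j = 2: C(15,2)·(1)^2 = 105·1 = 105.
  V_q(n, t) = 1 + 15 + 105 = 121.
Step 2: q^n = 2^15 = 32768.
Step 3: Hamming bound ⌊q^n / V_q(n,t)⌋ = ⌊32768/121⌋ = 270.
Step 4: Compare |C| = 337 to 270: violated.
The claimed |C| lies above the Hamming bound, so no 2-ary code of length 15 with d ≥ 5 can have 337 codewords.


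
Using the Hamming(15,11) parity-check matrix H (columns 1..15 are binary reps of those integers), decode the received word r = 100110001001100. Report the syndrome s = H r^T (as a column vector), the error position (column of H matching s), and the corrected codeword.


s = (1, 0, 0, 0)^T, error position = 8, corrected codeword c = 100110011001100

Compute s = H r^T mod 2 one row at a time:
  s_1 = 0 + 1 + 0 + 0 + 1 + 1 + 0 + 0 = 3 ≡ 1 (mod 2).
  s_2 = 1 + 1 + 0 + 0 + 1 + 1 + 0 + 0 = 4 ≡ 0 (mod 2).
  s_3 = 0 + 0 + 0 + 0 + 0 + 0 + 0 + 0 = 0 ≡ 0 (mod 2).
  s_4 = 1 + 0 + 1 + 0 + 1 + 0 + 1 + 0 = 4 ≡ 0 (mod 2).
s = (1, 0, 0, 0)^T — this equals column 8 of H (binary 1000), so error is at position 8.
Correct: flip bit 8 of r = 100110001001100 to get c = 100110011001100.


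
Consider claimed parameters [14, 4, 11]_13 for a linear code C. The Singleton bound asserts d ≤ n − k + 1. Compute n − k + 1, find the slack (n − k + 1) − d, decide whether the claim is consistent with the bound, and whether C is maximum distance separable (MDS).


Singleton RHS = n − k + 1 = 11, slack = 0, bound satisfied, MDS.

Singleton bound: d ≤ n − k + 1.
Here n = 14, k = 4, so n − k + 1 = 11.
Given d = 11, check d ≤ 11: YES.
Slack = (n − k + 1) − d = 0.
The code is MDS (slack = 0).
Description: the claimed parameters are [14, 4, 11]_13; such a code would be MDS (meets Singleton bound).


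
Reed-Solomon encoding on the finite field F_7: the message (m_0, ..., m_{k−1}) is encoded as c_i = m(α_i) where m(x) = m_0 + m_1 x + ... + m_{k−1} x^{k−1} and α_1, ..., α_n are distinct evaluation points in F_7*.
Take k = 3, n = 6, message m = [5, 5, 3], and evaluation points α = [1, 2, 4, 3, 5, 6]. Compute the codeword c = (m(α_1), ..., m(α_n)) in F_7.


c = [6, 6, 3, 5, 0, 3]

Message polynomial: m(x) = 5 + 5·x + 3·x^2 (mod 7).
For each evaluation point α_i, compute m(α_i) mod 7:
  α_1 = 1: Horner steps 3 → 1 → 6, so m(1) = 6.
  α_2 = 2: Horner steps 3 → 4 → 6, so m(2) = 6.
  α_3 = 4: Horner steps 3 → 3 → 3, so m(4) = 3.
  α_4 = 3: Horner steps 3 → 0 → 5, so m(3) = 5.
  α_5 = 5: Horner steps 3 → 6 → 0, so m(5) = 0.
  α_6 = 6: Horner steps 3 → 2 → 3, so m(6) = 3.
Codeword c = [6, 6, 3, 5, 0, 3] ∈ F_7^6.


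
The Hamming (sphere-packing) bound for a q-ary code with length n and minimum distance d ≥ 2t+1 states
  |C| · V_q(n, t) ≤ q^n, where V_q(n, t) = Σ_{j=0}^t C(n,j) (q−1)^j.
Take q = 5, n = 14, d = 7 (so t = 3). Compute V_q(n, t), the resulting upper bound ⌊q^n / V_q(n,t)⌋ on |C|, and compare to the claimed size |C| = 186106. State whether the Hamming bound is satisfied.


V_q(n, t) = 24809, q^n = 6103515625, Hamming bound = 246020, |C| = 186106 ≤ bound (satisfied).

Step 1: Compute V_q(n, t) = Σ_{j=0}^3 C(n, j) (q−1)^j.
  j = 0: C(14,0)·(4)^0 = 1·1 = 1.
  j = 1: C(14,1)·(4)^1 = 14·4 = 56.
  j = 2: C(14,2)·(4)^2 = 91·16 = 1456.
  j = 3: C(14,3)·(4)^3 = 364·64 = 23296.
  V_q(n, t) = 1 + 56 + 1456 + 23296 = 24809.
Step 2: q^n = 5^14 = 6103515625.
Step 3: Hamming bound ⌊q^n / V_q(n,t)⌋ = ⌊6103515625/24809⌋ = 246020.
Step 4: Compare |C| = 186106 to 246020: satisfied.
The claimed |C| lies below the Hamming bound.


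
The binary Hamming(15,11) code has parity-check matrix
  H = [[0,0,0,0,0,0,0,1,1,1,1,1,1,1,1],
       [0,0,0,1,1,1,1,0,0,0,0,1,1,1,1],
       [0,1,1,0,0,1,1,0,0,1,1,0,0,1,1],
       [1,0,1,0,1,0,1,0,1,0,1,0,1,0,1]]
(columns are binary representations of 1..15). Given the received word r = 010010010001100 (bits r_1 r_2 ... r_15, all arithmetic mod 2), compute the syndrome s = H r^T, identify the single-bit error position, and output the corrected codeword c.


s = (1, 1, 1, 0)^T, error position = 14, corrected codeword c = 010010010001110

Compute s = H r^T mod 2 one row at a time:
  s_1 = 1 + 0 + 0 + 0 + 1 + 1 + 0 + 0 = 3 ≡ 1 (mod 2).
  s_2 = 0 + 1 + 0 + 0 + 1 + 1 + 0 + 0 = 3 ≡ 1 (mod 2).
  s_3 = 1 + 0 + 0 + 0 + 0 + 0 + 0 + 0 = 1 ≡ 1 (mod 2).
  s_4 = 0 + 0 + 1 + 0 + 0 + 0 + 1 + 0 = 2 ≡ 0 (mod 2).
s = (1, 1, 1, 0)^T — this equals column 14 of H (binary 1110), so error is at position 14.
Correct: flip bit 14 of r = 010010010001100 to get c = 010010010001110.


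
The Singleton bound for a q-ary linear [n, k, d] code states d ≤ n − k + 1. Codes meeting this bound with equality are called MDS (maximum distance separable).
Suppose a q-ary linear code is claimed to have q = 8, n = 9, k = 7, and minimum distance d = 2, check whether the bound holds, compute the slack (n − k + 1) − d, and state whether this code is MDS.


Singleton RHS = n − k + 1 = 3, slack = 1, bound satisfied, not MDS.

Singleton bound: d ≤ n − k + 1.
Here n = 9, k = 7, so n − k + 1 = 3.
Given d = 2, check d ≤ 3: YES.
Slack = (n − k + 1) − d = 1.
The code is NOT MDS (slack = 1 > 0).
Description: the claimed parameters are [9, 7, 2]_8; such a code would be non-MDS.


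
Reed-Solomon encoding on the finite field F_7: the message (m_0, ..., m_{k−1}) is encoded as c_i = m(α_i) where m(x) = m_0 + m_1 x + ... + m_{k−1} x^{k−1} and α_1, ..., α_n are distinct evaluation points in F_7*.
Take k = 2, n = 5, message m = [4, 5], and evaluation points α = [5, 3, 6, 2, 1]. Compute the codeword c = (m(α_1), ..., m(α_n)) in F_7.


c = [1, 5, 6, 0, 2]

Message polynomial: m(x) = 4 + 5·x (mod 7).
For each evaluation point α_i, compute m(α_i) mod 7:
  α_1 = 5: Horner steps 5 → 1, so m(5) = 1.
  α_2 = 3: Horner steps 5 → 5, so m(3) = 5.
  α_3 = 6: Horner steps 5 → 6, so m(6) = 6.
  α_4 = 2: Horner steps 5 → 0, so m(2) = 0.
  α_5 = 1: Horner steps 5 → 2, so m(1) = 2.
Codeword c = [1, 5, 6, 0, 2] ∈ F_7^5.


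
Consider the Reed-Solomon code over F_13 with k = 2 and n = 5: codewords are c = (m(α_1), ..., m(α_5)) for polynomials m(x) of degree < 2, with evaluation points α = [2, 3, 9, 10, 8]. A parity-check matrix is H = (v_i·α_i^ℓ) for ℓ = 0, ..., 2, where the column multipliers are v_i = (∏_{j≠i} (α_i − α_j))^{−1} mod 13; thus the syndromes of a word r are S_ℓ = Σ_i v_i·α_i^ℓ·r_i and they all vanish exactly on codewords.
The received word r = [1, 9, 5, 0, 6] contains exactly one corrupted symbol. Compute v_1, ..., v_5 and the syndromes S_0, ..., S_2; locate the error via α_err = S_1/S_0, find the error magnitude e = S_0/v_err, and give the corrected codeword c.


S = (6, 9, 7), error at position 5, error magnitude e = 9, c = [1, 9, 5, 0, 10].

Step 1: column multipliers v_i = (∏_{j≠i}(α_i − α_j))^{−1} mod 13.
  i = 1 (α = 2): (2−3)(2−9)(2−10)(2−8) = (−1)·(−7)·(−8)·(−6) = 336 ≡ 11, so v_1 = 11^{−1} = 6 (mod 13).
  i = 2 (α = 3): (3−2)(3−9)(3−10)(3−8) = 1·(−6)·(−7)·(−5) = −210 ≡ 11, so v_2 = 11^{−1} = 6 (mod 13).
  i = 3 (α = 9): (9−2)(9−3)(9−10)(9−8) = 7·6·(−1)·1 = −42 ≡ 10, so v_3 = 10^{−1} = 4 (mod 13).
  i = 4 (α = 10): (10−2)(10−3)(10−9)(10−8) = 8·7·1·2 = 112 ≡ 8, so v_4 = 8^{−1} = 5 (mod 13).
  i = 5 (α = 8): (8−2)(8−3)(8−9)(8−10) = 6·5·(−1)·(−2) = 60 ≡ 8, so v_5 = 8^{−1} = 5 (mod 13).
  v = [6, 6, 4, 5, 5].
Step 2: syndromes of r = [1, 9, 5, 0, 6] (all sums mod 13).
  S_0 = Σ v_i r_i = 6·1 + 6·9 + 4·5 + 5·0 + 5·6 = 110 ≡ 6.
  S_1 = Σ v_i α_i r_i = 6·2·1 + 6·3·9 + 4·9·5 + 5·10·0 + 5·8·6 = 594 ≡ 9.
  α_i^2 mod 13 = [4, 9, 3, 9, 12].
  S_2 = Σ v_i α_i^2 r_i = 6·4·1 + 6·9·9 + 4·3·5 + 5·9·0 + 5·12·6 = 930 ≡ 7.
  S = (6, 9, 7) ≠ 0, so r is not a codeword (an error is present).
Step 3: locate the error. For a single error e at position i, S_ℓ = v_i·e·α_i^ℓ, so α_err = S_1/S_0.
  S_0^{−1} = 6^{−1} = 11 (mod 13), so α_err = 9·11 = 99 ≡ 8 = α_5. Error position i = 5.
  Consistency check: S_2/S_1 = 7·3 = 21 ≡ 8 = α_err ✓ (single-error assumption holds).
Step 4: error magnitude e = S_0/v_5 = S_0·∏_{j≠5}(α_5 − α_j) = 6·8 = 48 ≡ 9 (mod 13).
Step 5: correct position 5: c_5 = r_5 − e = 6 − 9 ≡ 10 (mod 13). Hence c = [1, 9, 5, 0, 10].
  Check: interpolating c through the α_i gives m(x) = 11 + 8·x (degree < 2) with m(α_i) = c_i for every i, so c is indeed a codeword.


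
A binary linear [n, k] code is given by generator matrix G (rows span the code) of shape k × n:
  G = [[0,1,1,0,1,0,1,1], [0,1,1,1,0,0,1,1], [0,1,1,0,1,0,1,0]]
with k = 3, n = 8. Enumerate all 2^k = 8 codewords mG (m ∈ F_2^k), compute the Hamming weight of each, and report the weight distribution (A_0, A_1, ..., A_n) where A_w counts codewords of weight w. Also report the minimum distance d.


Weight distribution: A_0 = 1, A_1 = 1, A_2 = 1, A_3 = 1, A_4 = 2, A_5 = 2. Minimum distance d = 1.

Enumerate all 2^3 = 8 messages m ∈ F_2^3.
For each, compute codeword c = mG in F_2^8, then tally its weight.
  m = 000 → c = 00000000, weight = 0.
  m = 100 → c = 01101011, weight = 5.
  m = 010 → c = 01110011, weight = 5.
  m = 110 → c = 00011000, weight = 2.
  m = 001 → c = 01101010, weight = 4.
  m = 101 → c = 00000001, weight = 1.
  m = 011 → c = 00011001, weight = 3.
  m = 111 → c = 01110010, weight = 4.
Tally weights:
  weight 0: 1 codewords.
  weight 1: 1 codewords.
  weight 2: 1 codewords.
  weight 3: 1 codewords.
  weight 4: 2 codewords.
  weight 5: 2 codewords.
Minimum distance d = smallest w > 0 with A_w > 0 = 1.
Sanity: Σ A_w = 8 = 2^3 = 8 ✓.


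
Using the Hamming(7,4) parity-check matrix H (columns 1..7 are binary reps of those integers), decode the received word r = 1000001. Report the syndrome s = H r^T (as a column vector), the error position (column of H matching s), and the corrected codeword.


s = (1, 1, 0)^T, error position = 6, corrected codeword c = 1000011

Compute s = H r^T mod 2 one row at a time:
  s_1 = 0 + 0 + 0 + 1 = 1 ≡ 1 (mod 2).
  s_2 = 0 + 0 + 0 + 1 = 1 ≡ 1 (mod 2).
  s_3 = 1 + 0 + 0 + 1 = 2 ≡ 0 (mod 2).
s = (1, 1, 0)^T — this equals column 6 of H (binary 110), so error is at position 6.
Correct: flip bit 6 of r = 1000001 to get c = 1000011.


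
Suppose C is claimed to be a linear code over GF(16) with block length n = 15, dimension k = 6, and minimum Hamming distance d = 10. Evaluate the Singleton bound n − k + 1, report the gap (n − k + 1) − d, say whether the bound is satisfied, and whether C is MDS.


Singleton RHS = n − k + 1 = 10, slack = 0, bound satisfied, MDS.

Singleton bound: d ≤ n − k + 1.
Here n = 15, k = 6, so n − k + 1 = 10.
Given d = 10, check d ≤ 10: YES.
Slack = (n − k + 1) − d = 0.
The code is MDS (slack = 0).
Description: the claimed parameters are [15, 6, 10]_16; such a code would be MDS (meets Singleton bound).
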